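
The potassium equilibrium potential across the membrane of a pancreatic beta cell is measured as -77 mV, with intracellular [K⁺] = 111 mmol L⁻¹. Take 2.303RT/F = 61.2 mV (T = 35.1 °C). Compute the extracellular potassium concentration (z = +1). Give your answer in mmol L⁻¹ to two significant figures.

6.1 mmol L⁻¹

Nernst: E = (61.2/1) · log₁₀([out]/[in]), so log₁₀([out]/[in]) = -77.0 × 1 / 61.2 = -1.2582.
[out]/[in] = 10^(-1.2582) = 0.05519.
[out] = 0.05519 × 111 = 6.126 mmol L⁻¹.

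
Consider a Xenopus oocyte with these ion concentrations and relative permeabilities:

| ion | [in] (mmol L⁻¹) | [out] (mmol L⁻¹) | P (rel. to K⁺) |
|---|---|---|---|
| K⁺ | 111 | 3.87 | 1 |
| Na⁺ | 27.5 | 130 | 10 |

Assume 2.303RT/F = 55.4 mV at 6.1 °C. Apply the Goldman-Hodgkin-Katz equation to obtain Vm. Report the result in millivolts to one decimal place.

29.3 mV

Vm = 55.4 · log₁₀[(Σ P·[cation]ₒ + Σ P·[anion]ᵢ) / (Σ P·[cation]ᵢ + Σ P·[anion]ₒ)]
Numerator = 1×3.87 + 10×130 = 1304
Denominator = 1×111 + 10×27.5 = 386
Vm = 55.4 · log₁₀(3.3779) = 55.4 × (0.5286) = 29.29 mV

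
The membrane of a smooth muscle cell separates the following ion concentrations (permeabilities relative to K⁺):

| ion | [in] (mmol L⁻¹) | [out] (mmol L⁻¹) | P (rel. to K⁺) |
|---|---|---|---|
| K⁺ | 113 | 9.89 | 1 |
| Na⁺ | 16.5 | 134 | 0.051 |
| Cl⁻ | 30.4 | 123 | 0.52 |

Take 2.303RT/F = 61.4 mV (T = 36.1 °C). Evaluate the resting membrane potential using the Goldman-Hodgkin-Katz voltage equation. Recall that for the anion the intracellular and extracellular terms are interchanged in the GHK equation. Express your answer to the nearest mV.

Vm = 61.4 · log₁₀[(Σ P·[cation]ₒ + Σ P·[anion]ᵢ) / (Σ P·[cation]ᵢ + Σ P·[anion]ₒ)]
Numerator = 1×9.89 + 0.051×134 + 0.52×30.4 = 32.53
Denominator = 1×113 + 0.051×16.5 + 0.52×123 = 177.8
Vm = 61.4 · log₁₀(0.18297) = 61.4 × (-0.7376) = -45.29 mV

-45 mV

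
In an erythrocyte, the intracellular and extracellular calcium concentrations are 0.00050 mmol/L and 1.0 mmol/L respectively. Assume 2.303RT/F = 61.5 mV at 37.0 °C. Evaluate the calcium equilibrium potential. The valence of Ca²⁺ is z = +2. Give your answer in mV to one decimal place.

101.5 mV

E = (61.5/z) · log₁₀([Ca²⁺]_out/[Ca²⁺]_in) with z = +2.
= (61.5/2) · log₁₀(1.0/0.00050) = 30.75 · log₁₀(2000)
= 30.75 · (3.3010) = 101.51 mV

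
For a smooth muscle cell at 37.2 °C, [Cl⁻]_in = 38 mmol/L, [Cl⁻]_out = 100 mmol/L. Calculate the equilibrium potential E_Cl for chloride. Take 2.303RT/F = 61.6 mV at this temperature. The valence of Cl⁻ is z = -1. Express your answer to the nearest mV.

-26 mV

E = (61.6/z) · log₁₀([Cl⁻]_out/[Cl⁻]_in) with z = -1.
For an anion, dividing by z = -1 reverses the sign.
= (61.6/-1) · log₁₀(100/38) = -61.60 · log₁₀(2.632)
= -61.60 · (0.4202) = -25.89 mV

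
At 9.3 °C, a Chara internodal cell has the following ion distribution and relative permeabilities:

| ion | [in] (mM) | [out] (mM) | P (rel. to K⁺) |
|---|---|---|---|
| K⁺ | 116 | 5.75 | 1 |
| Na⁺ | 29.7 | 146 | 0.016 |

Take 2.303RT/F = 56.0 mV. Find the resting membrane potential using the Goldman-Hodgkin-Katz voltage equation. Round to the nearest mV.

-65 mV

Vm = 56.0 · log₁₀[(Σ P·[cation]ₒ + Σ P·[anion]ᵢ) / (Σ P·[cation]ᵢ + Σ P·[anion]ₒ)]
Numerator = 1×5.75 + 0.016×146 = 8.086
Denominator = 1×116 + 0.016×29.7 = 116.5
Vm = 56.0 · log₁₀(0.069423) = 56.0 × (-1.1585) = -64.88 mV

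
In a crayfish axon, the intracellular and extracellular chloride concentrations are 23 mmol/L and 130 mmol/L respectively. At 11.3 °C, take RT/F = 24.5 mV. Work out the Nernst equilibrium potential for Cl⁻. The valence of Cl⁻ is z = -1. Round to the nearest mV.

-42 mV

E = (24.5/z) · ln([Cl⁻]_out/[Cl⁻]_in) with z = -1.
For an anion, dividing by z = -1 reverses the sign.
= (24.5/-1) · ln(130/23) = -24.50 · ln(5.652)
= -24.50 · (1.7320) = -42.43 mV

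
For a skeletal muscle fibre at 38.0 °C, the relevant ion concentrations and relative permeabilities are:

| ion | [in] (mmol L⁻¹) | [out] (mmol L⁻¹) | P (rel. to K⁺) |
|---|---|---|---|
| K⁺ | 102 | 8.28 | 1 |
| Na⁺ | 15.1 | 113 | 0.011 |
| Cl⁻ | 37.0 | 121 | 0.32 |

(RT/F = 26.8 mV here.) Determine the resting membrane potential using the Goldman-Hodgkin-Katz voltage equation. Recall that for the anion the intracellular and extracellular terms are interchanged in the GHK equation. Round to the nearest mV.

Vm = 26.8 · ln[(Σ P·[cation]ₒ + Σ P·[anion]ᵢ) / (Σ P·[cation]ᵢ + Σ P·[anion]ₒ)]
Numerator = 1×8.28 + 0.011×113 + 0.32×37.0 = 21.36
Denominator = 1×102 + 0.011×15.1 + 0.32×121 = 140.9
Vm = 26.8 · ln(0.15163) = 26.8 × (-1.8863) = -50.55 mV

-51 mV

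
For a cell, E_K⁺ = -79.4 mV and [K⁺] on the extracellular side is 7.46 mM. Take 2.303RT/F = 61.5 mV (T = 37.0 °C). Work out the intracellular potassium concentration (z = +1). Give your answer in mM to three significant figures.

146 mM

Nernst: E = (61.5/1) · log₁₀([out]/[in]), so log₁₀([out]/[in]) = -79.4 × 1 / 61.5 = -1.2911.
[out]/[in] = 10^(-1.2911) = 0.05116.
[in] = 7.46 / 0.05116 = 145.8 mM.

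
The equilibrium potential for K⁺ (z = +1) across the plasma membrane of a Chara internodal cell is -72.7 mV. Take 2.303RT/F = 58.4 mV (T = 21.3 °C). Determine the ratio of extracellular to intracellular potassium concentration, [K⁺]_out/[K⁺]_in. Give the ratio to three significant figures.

0.0569

log₁₀([out]/[in]) = E·z/(58.4) = -72.7 × 1 / 58.4 = -1.2449
[out]/[in] = 10^(-1.2449) = 0.0569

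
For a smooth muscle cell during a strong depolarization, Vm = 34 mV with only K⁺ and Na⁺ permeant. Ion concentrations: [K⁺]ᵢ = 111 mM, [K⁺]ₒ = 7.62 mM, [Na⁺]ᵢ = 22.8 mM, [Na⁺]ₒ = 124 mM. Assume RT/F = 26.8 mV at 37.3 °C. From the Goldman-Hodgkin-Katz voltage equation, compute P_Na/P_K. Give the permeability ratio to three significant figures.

9.02

Let α = P_Na/P_K. GHK: Vm = 26.8·ln[(Kₒ + α·Naₒ)/(Kᵢ + α·Naᵢ)].
e^(Vm/26.8) = e^(34.0/26.8) = 3.5561
So 3.5561·(Kᵢ + α·Naᵢ) = Kₒ + α·Naₒ → α = (3.5561·111.0 − 7.62) / (124.0 − 3.5561·22.8)
α = (394.7 − 7.62) / (124.0 − 81.08) = 387.1/42.92 = 9.019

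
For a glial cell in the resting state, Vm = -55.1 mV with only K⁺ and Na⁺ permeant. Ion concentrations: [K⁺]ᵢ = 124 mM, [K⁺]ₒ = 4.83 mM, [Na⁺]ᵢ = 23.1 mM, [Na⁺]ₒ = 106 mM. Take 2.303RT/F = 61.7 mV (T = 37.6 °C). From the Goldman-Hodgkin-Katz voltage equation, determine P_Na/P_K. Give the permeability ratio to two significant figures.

0.11

Let α = P_Na/P_K. GHK: Vm = 61.7·log₁₀[(Kₒ + α·Naₒ)/(Kᵢ + α·Naᵢ)].
10^(Vm/61.7) = 10^(-55.1/61.7) = 0.12793
So 0.12793·(Kᵢ + α·Naᵢ) = Kₒ + α·Naₒ → α = (0.12793·124.0 − 4.83) / (106.0 − 0.12793·23.1)
α = (15.86 − 4.83) / (106.0 − 2.955) = 11.03/103 = 0.1071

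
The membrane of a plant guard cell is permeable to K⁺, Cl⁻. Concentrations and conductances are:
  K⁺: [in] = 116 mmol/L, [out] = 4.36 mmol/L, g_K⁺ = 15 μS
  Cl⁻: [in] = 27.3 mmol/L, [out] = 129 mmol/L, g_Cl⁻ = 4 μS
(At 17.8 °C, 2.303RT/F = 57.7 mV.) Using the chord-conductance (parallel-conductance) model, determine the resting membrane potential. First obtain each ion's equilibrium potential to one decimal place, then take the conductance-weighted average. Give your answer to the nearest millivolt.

E_K⁺ = (57.7/1)·log₁₀(4.36/116) = -82.2 mV
E_Cl⁻ = (57.7/-1)·log₁₀(129/27.3) = -38.9 mV
Vm = (Σ gᵢEᵢ)/(Σ gᵢ) = (15·-82.2 + 4·-38.9) / (15 + 4)
= -1388.60 / 19 = -73.08 mV

-73 mV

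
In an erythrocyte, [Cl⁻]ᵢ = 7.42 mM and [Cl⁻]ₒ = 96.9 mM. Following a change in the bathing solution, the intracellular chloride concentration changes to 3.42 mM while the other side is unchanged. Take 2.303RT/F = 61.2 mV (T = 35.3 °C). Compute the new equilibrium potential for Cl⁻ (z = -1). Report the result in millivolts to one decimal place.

-88.9 mV

After the shift: [Cl⁻]_out = 96.9, [Cl⁻]_in = 3.42 mM.
E_new = (61.2/-1)·log₁₀(96.9/3.42) = -61.20 · (1.4523) = -88.88 mV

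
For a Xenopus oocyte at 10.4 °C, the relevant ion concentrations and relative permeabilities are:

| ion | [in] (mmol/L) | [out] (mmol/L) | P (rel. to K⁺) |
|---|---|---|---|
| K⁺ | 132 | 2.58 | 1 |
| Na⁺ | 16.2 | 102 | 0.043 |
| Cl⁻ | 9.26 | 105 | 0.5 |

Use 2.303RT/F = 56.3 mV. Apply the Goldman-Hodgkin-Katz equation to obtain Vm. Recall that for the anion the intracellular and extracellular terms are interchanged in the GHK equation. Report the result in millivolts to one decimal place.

Vm = 56.3 · log₁₀[(Σ P·[cation]ₒ + Σ P·[anion]ᵢ) / (Σ P·[cation]ᵢ + Σ P·[anion]ₒ)]
Numerator = 1×2.58 + 0.043×102 + 0.5×9.26 = 11.6
Denominator = 1×132 + 0.043×16.2 + 0.5×105 = 185.2
Vm = 56.3 · log₁₀(0.062615) = 56.3 × (-1.2033) = -67.75 mV

-67.7 mV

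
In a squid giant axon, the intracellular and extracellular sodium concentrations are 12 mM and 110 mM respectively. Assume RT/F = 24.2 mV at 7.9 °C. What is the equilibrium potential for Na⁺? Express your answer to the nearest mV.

54 mV

E = (24.2/z) · ln([Na⁺]_out/[Na⁺]_in) with z = +1.
= (24.2/1) · ln(110/12) = 24.20 · ln(9.167)
= 24.20 · (2.2156) = 53.62 mV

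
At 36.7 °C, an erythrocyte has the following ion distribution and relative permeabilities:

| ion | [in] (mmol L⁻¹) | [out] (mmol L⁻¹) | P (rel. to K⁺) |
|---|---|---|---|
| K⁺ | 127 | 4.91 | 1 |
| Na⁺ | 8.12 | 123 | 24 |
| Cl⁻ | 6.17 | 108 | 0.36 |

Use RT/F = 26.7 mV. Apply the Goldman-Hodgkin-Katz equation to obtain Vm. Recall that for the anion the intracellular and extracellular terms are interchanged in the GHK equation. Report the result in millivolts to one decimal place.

Vm = 26.7 · ln[(Σ P·[cation]ₒ + Σ P·[anion]ᵢ) / (Σ P·[cation]ᵢ + Σ P·[anion]ₒ)]
Numerator = 1×4.91 + 24×123 + 0.36×6.17 = 2959
Denominator = 1×127 + 24×8.12 + 0.36×108 = 360.8
Vm = 26.7 · ln(8.2025) = 26.7 × (2.1044) = 56.19 mV

56.2 mV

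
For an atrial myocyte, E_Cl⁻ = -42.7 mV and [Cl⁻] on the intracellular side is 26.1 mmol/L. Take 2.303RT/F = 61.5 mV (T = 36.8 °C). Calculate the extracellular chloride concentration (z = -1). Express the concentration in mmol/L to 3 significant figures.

129 mmol/L

Nernst: E = (61.5/-1) · log₁₀([out]/[in]), so log₁₀([out]/[in]) = -42.7 × -1 / 61.5 = 0.6943.
[out]/[in] = 10^(0.6943) = 4.947.
[out] = 4.947 × 26.1 = 129.1 mmol/L.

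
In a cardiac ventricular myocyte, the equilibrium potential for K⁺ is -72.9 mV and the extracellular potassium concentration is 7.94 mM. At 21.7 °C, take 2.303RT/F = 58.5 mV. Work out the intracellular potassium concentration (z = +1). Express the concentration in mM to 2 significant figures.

Nernst: E = (58.5/1) · log₁₀([out]/[in]), so log₁₀([out]/[in]) = -72.9 × 1 / 58.5 = -1.2462.
[out]/[in] = 10^(-1.2462) = 0.05673.
[in] = 7.94 / 0.05673 = 140 mM.

140 mM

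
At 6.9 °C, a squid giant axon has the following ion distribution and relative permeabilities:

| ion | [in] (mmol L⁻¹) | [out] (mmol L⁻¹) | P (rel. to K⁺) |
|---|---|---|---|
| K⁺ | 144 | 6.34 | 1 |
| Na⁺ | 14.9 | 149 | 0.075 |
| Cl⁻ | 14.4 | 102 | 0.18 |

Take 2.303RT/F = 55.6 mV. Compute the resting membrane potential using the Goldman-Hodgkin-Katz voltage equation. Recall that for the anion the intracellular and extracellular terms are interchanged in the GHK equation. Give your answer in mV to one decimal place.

-50.6 mV

Vm = 55.6 · log₁₀[(Σ P·[cation]ₒ + Σ P·[anion]ᵢ) / (Σ P·[cation]ᵢ + Σ P·[anion]ₒ)]
Numerator = 1×6.34 + 0.075×149 + 0.18×14.4 = 20.11
Denominator = 1×144 + 0.075×14.9 + 0.18×102 = 163.5
Vm = 55.6 · log₁₀(0.123) = 55.6 × (-0.9101) = -50.60 mV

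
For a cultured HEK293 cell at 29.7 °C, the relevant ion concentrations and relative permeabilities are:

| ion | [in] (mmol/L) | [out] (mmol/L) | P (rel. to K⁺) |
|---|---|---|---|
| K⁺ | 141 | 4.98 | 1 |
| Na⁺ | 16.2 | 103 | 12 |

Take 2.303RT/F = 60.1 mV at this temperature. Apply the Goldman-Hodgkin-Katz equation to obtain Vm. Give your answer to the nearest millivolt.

Vm = 60.1 · log₁₀[(Σ P·[cation]ₒ + Σ P·[anion]ᵢ) / (Σ P·[cation]ᵢ + Σ P·[anion]ₒ)]
Numerator = 1×4.98 + 12×103 = 1241
Denominator = 1×141 + 12×16.2 = 335.4
Vm = 60.1 · log₁₀(3.7) = 60.1 × (0.5682) = 34.15 mV

34 mV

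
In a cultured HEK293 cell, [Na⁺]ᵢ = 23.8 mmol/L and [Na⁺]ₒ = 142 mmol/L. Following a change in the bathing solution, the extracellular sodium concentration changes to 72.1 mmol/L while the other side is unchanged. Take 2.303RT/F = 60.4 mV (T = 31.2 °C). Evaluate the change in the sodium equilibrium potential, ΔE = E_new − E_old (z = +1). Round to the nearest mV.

-18 mV

E_old = (60.4/1)·log₁₀(142/23.8) = 46.85 mV
E_new = (60.4/1)·log₁₀(72.1/23.8) = 29.07 mV
ΔE = 29.07 − (46.85) = -17.78 mV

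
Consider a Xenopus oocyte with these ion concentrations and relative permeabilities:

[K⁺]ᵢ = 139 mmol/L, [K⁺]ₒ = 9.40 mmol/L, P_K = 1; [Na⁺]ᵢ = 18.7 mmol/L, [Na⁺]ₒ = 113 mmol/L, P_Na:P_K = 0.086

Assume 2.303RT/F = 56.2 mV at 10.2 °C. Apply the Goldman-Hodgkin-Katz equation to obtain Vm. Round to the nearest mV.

Vm = 56.2 · log₁₀[(Σ P·[cation]ₒ + Σ P·[anion]ᵢ) / (Σ P·[cation]ᵢ + Σ P·[anion]ₒ)]
Numerator = 1×9.40 + 0.086×113 = 19.12
Denominator = 1×139 + 0.086×18.7 = 140.6
Vm = 56.2 · log₁₀(0.13597) = 56.2 × (-0.8666) = -48.70 mV

-49 mV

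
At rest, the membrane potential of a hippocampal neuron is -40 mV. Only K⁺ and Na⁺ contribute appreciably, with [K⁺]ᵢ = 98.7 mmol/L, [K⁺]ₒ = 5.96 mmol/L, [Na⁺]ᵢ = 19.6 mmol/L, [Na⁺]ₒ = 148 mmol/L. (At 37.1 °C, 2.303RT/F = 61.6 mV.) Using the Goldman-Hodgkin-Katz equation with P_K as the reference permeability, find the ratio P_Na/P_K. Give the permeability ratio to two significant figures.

0.11

Let α = P_Na/P_K. GHK: Vm = 61.6·log₁₀[(Kₒ + α·Naₒ)/(Kᵢ + α·Naᵢ)].
10^(Vm/61.6) = 10^(-40.0/61.6) = 0.22421
So 0.22421·(Kᵢ + α·Naᵢ) = Kₒ + α·Naₒ → α = (0.22421·98.7 − 5.96) / (148.0 − 0.22421·19.6)
α = (22.13 − 5.96) / (148.0 − 4.394) = 16.17/143.6 = 0.1126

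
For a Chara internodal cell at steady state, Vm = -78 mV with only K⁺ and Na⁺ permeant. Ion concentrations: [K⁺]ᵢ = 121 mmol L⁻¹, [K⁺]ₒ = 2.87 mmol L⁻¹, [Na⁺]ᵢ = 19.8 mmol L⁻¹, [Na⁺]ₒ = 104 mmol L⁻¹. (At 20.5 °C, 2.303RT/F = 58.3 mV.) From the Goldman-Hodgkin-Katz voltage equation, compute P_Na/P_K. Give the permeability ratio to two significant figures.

0.026

Let α = P_Na/P_K. GHK: Vm = 58.3·log₁₀[(Kₒ + α·Naₒ)/(Kᵢ + α·Naᵢ)].
10^(Vm/58.3) = 10^(-78.0/58.3) = 0.04593
So 0.04593·(Kᵢ + α·Naᵢ) = Kₒ + α·Naₒ → α = (0.04593·121.0 − 2.87) / (104.0 − 0.04593·19.8)
α = (5.557 − 2.87) / (104.0 − 0.9094) = 2.687/103.1 = 0.02607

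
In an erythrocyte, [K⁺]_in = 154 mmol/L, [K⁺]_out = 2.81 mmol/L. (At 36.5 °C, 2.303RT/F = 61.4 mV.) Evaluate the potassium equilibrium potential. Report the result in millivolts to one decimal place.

-106.8 mV

E = (61.4/z) · log₁₀([K⁺]_out/[K⁺]_in) with z = +1.
= (61.4/1) · log₁₀(2.81/154) = 61.40 · log₁₀(0.01825)
= 61.40 · (-1.7388) = -106.76 mV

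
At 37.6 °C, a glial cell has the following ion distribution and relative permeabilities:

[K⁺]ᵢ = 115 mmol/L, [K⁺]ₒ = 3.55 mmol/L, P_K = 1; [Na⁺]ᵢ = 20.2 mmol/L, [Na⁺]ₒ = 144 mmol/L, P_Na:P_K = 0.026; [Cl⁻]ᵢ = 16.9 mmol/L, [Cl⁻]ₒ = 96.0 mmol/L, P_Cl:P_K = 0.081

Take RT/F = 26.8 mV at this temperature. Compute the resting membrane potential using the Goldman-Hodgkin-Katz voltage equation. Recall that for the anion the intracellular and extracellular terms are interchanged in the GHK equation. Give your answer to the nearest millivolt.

-71 mV

Vm = 26.8 · ln[(Σ P·[cation]ₒ + Σ P·[anion]ᵢ) / (Σ P·[cation]ᵢ + Σ P·[anion]ₒ)]
Numerator = 1×3.55 + 0.026×144 + 0.081×16.9 = 8.663
Denominator = 1×115 + 0.026×20.2 + 0.081×96.0 = 123.3
Vm = 26.8 · ln(0.070258) = 26.8 × (-2.6556) = -71.17 mV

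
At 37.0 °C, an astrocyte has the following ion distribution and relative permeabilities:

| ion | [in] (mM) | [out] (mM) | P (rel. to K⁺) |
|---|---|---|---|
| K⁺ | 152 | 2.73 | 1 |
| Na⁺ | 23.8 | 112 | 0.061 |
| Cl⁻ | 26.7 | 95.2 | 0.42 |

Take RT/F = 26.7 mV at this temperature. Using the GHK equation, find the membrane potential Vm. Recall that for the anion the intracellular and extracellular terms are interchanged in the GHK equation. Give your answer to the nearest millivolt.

Vm = 26.7 · ln[(Σ P·[cation]ₒ + Σ P·[anion]ᵢ) / (Σ P·[cation]ᵢ + Σ P·[anion]ₒ)]
Numerator = 1×2.73 + 0.061×112 + 0.42×26.7 = 20.78
Denominator = 1×152 + 0.061×23.8 + 0.42×95.2 = 193.4
Vm = 26.7 · ln(0.10741) = 26.7 × (-2.2311) = -59.57 mV

-60 mV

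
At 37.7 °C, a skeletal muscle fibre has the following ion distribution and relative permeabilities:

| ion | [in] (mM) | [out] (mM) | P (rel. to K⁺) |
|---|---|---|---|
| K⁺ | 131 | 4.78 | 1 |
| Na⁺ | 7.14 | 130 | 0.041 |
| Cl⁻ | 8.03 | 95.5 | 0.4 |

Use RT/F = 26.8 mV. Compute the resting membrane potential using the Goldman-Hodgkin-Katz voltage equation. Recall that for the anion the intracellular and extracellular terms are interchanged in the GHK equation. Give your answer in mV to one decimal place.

Vm = 26.8 · ln[(Σ P·[cation]ₒ + Σ P·[anion]ᵢ) / (Σ P·[cation]ᵢ + Σ P·[anion]ₒ)]
Numerator = 1×4.78 + 0.041×130 + 0.4×8.03 = 13.32
Denominator = 1×131 + 0.041×7.14 + 0.4×95.5 = 169.5
Vm = 26.8 · ln(0.078599) = 26.8 × (-2.5434) = -68.16 mV

-68.2 mV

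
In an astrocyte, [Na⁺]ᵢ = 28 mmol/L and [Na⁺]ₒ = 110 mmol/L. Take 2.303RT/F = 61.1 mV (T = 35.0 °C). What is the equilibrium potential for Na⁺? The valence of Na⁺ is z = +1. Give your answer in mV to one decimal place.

36.3 mV

E = (61.1/z) · log₁₀([Na⁺]_out/[Na⁺]_in) with z = +1.
= (61.1/1) · log₁₀(110/28) = 61.10 · log₁₀(3.929)
= 61.10 · (0.5942) = 36.31 mV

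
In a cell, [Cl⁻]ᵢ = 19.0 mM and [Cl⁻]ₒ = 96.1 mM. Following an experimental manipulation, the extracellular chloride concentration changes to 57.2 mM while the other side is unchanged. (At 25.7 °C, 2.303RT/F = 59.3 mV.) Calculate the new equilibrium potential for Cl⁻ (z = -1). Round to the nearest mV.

-28 mV

After the shift: [Cl⁻]_out = 57.2, [Cl⁻]_in = 19.0 mM.
E_new = (59.3/-1)·log₁₀(57.2/19.0) = -59.30 · (0.4786) = -28.38 mV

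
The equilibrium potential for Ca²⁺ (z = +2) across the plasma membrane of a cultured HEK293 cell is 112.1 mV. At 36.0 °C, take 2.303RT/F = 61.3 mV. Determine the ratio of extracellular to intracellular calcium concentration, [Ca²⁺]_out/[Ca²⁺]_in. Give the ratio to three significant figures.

4540

log₁₀([out]/[in]) = E·z/(61.3) = 112.1 × 2 / 61.3 = 3.6574
[out]/[in] = 10^(3.6574) = 4544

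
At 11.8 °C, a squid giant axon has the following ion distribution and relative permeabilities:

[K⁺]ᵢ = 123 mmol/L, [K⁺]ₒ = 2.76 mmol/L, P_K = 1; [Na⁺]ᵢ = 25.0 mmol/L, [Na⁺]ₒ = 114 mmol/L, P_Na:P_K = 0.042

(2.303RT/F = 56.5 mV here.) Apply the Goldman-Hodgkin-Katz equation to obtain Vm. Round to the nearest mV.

-69 mV

Vm = 56.5 · log₁₀[(Σ P·[cation]ₒ + Σ P·[anion]ᵢ) / (Σ P·[cation]ᵢ + Σ P·[anion]ₒ)]
Numerator = 1×2.76 + 0.042×114 = 7.548
Denominator = 1×123 + 0.042×25.0 = 124
Vm = 56.5 · log₁₀(0.060846) = 56.5 × (-1.2158) = -68.69 mV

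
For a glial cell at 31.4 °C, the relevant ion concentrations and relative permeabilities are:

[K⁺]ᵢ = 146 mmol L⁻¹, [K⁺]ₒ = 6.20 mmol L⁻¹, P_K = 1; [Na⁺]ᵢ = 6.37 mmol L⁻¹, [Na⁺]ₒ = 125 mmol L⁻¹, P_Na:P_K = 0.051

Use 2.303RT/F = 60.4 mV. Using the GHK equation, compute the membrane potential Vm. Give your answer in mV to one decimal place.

-64.4 mV

Vm = 60.4 · log₁₀[(Σ P·[cation]ₒ + Σ P·[anion]ᵢ) / (Σ P·[cation]ᵢ + Σ P·[anion]ₒ)]
Numerator = 1×6.20 + 0.051×125 = 12.57
Denominator = 1×146 + 0.051×6.37 = 146.3
Vm = 60.4 · log₁₀(0.085939) = 60.4 × (-1.0658) = -64.37 mV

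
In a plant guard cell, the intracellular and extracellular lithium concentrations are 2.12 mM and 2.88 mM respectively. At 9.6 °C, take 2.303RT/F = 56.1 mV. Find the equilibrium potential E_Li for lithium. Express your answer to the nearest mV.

E = (56.1/z) · log₁₀([Li⁺]_out/[Li⁺]_in) with z = +1.
= (56.1/1) · log₁₀(2.88/2.12) = 56.10 · log₁₀(1.358)
= 56.10 · (0.1331) = 7.46 mV

7 mV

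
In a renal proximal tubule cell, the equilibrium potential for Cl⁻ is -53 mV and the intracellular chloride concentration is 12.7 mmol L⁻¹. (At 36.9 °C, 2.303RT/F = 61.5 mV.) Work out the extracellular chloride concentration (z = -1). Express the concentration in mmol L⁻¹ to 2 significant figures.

Nernst: E = (61.5/-1) · log₁₀([out]/[in]), so log₁₀([out]/[in]) = -53.0 × -1 / 61.5 = 0.8618.
[out]/[in] = 10^(0.8618) = 7.274.
[out] = 7.274 × 12.7 = 92.38 mmol L⁻¹.

92 mmol L⁻¹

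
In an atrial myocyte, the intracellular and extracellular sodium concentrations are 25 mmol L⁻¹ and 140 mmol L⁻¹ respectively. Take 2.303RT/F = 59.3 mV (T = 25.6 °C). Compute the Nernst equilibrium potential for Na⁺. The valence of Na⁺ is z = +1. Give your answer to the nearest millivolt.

E = (59.3/z) · log₁₀([Na⁺]_out/[Na⁺]_in) with z = +1.
= (59.3/1) · log₁₀(140/25) = 59.30 · log₁₀(5.6)
= 59.30 · (0.7482) = 44.37 mV

44 mV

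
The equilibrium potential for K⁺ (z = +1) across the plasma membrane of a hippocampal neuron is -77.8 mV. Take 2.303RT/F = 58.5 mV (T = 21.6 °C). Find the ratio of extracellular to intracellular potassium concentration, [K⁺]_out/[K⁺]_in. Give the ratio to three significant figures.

log₁₀([out]/[in]) = E·z/(58.5) = -77.8 × 1 / 58.5 = -1.3299
[out]/[in] = 10^(-1.3299) = 0.04678

0.0468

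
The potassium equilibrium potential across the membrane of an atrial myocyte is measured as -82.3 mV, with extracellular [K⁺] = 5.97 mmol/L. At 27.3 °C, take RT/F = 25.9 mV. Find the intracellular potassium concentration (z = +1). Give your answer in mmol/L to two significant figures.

140 mmol/L

Nernst: E = (25.9/1) · ln([out]/[in]), so ln([out]/[in]) = -82.3 × 1 / 25.9 = -3.1776.
[out]/[in] = e^(-3.1776) = 0.04169.
[in] = 5.97 / 0.04169 = 143.2 mmol/L.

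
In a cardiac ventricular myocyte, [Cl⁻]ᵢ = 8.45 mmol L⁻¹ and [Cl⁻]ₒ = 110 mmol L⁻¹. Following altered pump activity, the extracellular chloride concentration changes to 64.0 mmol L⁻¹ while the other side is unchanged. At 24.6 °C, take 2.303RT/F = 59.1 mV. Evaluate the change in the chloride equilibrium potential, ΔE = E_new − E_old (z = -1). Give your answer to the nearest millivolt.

14 mV

E_old = (59.1/-1)·log₁₀(110/8.45) = -65.87 mV
E_new = (59.1/-1)·log₁₀(64.0/8.45) = -51.97 mV
ΔE = -51.97 − (-65.87) = 13.90 mV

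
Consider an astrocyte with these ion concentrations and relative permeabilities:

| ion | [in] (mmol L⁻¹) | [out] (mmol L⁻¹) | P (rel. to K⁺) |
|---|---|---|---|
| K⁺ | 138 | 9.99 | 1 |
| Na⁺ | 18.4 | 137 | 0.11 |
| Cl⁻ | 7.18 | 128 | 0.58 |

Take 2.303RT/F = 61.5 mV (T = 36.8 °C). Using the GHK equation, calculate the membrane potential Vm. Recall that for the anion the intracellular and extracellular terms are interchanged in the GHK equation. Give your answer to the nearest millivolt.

-53 mV

Vm = 61.5 · log₁₀[(Σ P·[cation]ₒ + Σ P·[anion]ᵢ) / (Σ P·[cation]ᵢ + Σ P·[anion]ₒ)]
Numerator = 1×9.99 + 0.11×137 + 0.58×7.18 = 29.22
Denominator = 1×138 + 0.11×18.4 + 0.58×128 = 214.3
Vm = 61.5 · log₁₀(0.13639) = 61.5 × (-0.8652) = -53.21 mV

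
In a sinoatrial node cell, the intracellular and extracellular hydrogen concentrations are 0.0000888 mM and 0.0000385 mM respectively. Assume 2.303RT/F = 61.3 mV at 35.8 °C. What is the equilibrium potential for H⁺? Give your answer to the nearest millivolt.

E = (61.3/z) · log₁₀([H⁺]_out/[H⁺]_in) with z = +1.
= (61.3/1) · log₁₀(0.0000385/0.0000888) = 61.30 · log₁₀(0.4336)
= 61.30 · (-0.3630) = -22.25 mV

-22 mV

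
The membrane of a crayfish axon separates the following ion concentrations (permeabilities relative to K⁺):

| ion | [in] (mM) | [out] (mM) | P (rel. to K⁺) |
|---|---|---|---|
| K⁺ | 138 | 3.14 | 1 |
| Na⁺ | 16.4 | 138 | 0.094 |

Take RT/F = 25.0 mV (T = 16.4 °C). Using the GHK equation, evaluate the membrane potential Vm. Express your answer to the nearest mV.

-54 mV

Vm = 25.0 · ln[(Σ P·[cation]ₒ + Σ P·[anion]ᵢ) / (Σ P·[cation]ᵢ + Σ P·[anion]ₒ)]
Numerator = 1×3.14 + 0.094×138 = 16.11
Denominator = 1×138 + 0.094×16.4 = 139.5
Vm = 25.0 · ln(0.11546) = 25.0 × (-2.1588) = -53.97 mV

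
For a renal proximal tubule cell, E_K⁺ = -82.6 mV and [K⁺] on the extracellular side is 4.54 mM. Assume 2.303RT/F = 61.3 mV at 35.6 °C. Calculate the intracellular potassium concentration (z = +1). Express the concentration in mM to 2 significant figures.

100 mM

Nernst: E = (61.3/1) · log₁₀([out]/[in]), so log₁₀([out]/[in]) = -82.6 × 1 / 61.3 = -1.3475.
[out]/[in] = 10^(-1.3475) = 0.04493.
[in] = 4.54 / 0.04493 = 101 mM.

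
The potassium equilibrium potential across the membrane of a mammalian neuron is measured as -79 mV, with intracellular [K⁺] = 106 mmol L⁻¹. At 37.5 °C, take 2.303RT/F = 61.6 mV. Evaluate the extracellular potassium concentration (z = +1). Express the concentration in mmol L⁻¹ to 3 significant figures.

Nernst: E = (61.6/1) · log₁₀([out]/[in]), so log₁₀([out]/[in]) = -79.0 × 1 / 61.6 = -1.2825.
[out]/[in] = 10^(-1.2825) = 0.05218.
[out] = 0.05218 × 106 = 5.531 mmol L⁻¹.

5.53 mmol L⁻¹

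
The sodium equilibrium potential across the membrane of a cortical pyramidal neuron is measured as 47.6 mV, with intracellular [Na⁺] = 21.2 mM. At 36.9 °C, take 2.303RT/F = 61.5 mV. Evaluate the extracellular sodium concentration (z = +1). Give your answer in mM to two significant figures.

130 mM

Nernst: E = (61.5/1) · log₁₀([out]/[in]), so log₁₀([out]/[in]) = 47.6 × 1 / 61.5 = 0.7740.
[out]/[in] = 10^(0.7740) = 5.943.
[out] = 5.943 × 21.2 = 126 mM.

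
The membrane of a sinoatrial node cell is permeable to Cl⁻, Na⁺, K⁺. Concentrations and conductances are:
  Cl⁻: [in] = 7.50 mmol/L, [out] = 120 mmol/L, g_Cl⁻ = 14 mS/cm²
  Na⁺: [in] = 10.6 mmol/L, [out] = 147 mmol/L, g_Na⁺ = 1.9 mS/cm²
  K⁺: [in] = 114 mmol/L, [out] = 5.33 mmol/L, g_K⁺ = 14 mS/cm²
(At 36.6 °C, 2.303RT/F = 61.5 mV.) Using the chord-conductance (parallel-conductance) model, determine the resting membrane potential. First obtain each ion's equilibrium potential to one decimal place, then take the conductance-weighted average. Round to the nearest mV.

-69 mV

E_Cl⁻ = (61.5/-1)·log₁₀(120/7.50) = -74.1 mV
E_Na⁺ = (61.5/1)·log₁₀(147/10.6) = 70.2 mV
E_K⁺ = (61.5/1)·log₁₀(5.33/114) = -81.8 mV
Vm = (Σ gᵢEᵢ)/(Σ gᵢ) = (14·-74.1 + 1.9·70.2 + 14·-81.8) / (14 + 1.9 + 14)
= -2049.22 / 29.9 = -68.54 mV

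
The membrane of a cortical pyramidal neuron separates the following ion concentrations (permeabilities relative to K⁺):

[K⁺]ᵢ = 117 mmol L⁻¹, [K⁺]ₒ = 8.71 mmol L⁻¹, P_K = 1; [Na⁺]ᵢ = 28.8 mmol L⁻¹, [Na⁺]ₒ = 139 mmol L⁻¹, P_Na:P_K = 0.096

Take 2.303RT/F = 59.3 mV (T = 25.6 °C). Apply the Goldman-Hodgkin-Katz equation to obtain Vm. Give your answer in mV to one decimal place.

Vm = 59.3 · log₁₀[(Σ P·[cation]ₒ + Σ P·[anion]ᵢ) / (Σ P·[cation]ᵢ + Σ P·[anion]ₒ)]
Numerator = 1×8.71 + 0.096×139 = 22.05
Denominator = 1×117 + 0.096×28.8 = 119.8
Vm = 59.3 · log₁₀(0.18414) = 59.3 × (-0.7348) = -43.58 mV

-43.6 mV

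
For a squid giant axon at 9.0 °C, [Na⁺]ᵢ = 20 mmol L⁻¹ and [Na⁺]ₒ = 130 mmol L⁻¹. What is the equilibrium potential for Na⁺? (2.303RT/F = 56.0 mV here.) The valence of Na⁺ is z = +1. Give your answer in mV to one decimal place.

45.5 mV

E = (56.0/z) · log₁₀([Na⁺]_out/[Na⁺]_in) with z = +1.
= (56.0/1) · log₁₀(130/20) = 56.00 · log₁₀(6.5)
= 56.00 · (0.8129) = 45.52 mV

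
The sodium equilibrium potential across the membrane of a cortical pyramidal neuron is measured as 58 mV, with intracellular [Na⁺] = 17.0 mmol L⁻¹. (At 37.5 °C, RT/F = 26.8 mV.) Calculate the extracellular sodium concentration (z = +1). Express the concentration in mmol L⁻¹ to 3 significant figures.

148 mmol L⁻¹

Nernst: E = (26.8/1) · ln([out]/[in]), so ln([out]/[in]) = 58.0 × 1 / 26.8 = 2.1642.
[out]/[in] = e^(2.1642) = 8.707.
[out] = 8.707 × 17.0 = 148 mmol L⁻¹.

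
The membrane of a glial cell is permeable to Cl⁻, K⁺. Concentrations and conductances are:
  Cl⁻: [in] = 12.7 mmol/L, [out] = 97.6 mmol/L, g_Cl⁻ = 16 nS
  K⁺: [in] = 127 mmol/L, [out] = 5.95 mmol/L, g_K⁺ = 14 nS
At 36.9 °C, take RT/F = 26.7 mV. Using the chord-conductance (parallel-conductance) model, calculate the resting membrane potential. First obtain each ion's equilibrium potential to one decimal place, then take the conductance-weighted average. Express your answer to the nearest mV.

-67 mV

E_Cl⁻ = (26.7/-1)·ln(97.6/12.7) = -54.4 mV
E_K⁺ = (26.7/1)·ln(5.95/127) = -81.7 mV
Vm = (Σ gᵢEᵢ)/(Σ gᵢ) = (16·-54.4 + 14·-81.7) / (16 + 14)
= -2014.20 / 30 = -67.14 mV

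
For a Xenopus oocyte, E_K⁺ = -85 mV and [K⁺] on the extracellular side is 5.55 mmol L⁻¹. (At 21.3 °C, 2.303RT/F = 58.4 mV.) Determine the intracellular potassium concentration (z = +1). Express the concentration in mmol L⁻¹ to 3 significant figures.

158 mmol L⁻¹

Nernst: E = (58.4/1) · log₁₀([out]/[in]), so log₁₀([out]/[in]) = -85.0 × 1 / 58.4 = -1.4555.
[out]/[in] = 10^(-1.4555) = 0.03504.
[in] = 5.55 / 0.03504 = 158.4 mmol L⁻¹.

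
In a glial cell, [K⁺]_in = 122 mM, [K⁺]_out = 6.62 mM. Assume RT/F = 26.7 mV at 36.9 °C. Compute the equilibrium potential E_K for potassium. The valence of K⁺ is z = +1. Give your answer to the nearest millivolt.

-78 mV

E = (26.7/z) · ln([K⁺]_out/[K⁺]_in) with z = +1.
= (26.7/1) · ln(6.62/122) = 26.70 · ln(0.05426)
= 26.70 · (-2.9139) = -77.80 mV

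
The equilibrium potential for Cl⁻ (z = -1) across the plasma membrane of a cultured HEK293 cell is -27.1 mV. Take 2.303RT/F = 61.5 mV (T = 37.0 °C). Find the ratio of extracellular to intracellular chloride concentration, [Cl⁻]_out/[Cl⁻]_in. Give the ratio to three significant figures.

2.76

log₁₀([out]/[in]) = E·z/(61.5) = -27.1 × -1 / 61.5 = 0.4407
[out]/[in] = 10^(0.4407) = 2.758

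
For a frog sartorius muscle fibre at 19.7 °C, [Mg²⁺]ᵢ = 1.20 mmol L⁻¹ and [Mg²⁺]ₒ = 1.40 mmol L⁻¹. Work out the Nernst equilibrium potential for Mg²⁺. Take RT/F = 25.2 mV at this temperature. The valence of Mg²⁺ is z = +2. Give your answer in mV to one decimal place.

E = (25.2/z) · ln([Mg²⁺]_out/[Mg²⁺]_in) with z = +2.
= (25.2/2) · ln(1.40/1.20) = 12.60 · ln(1.167)
= 12.60 · (0.1542) = 1.94 mV

1.9 mV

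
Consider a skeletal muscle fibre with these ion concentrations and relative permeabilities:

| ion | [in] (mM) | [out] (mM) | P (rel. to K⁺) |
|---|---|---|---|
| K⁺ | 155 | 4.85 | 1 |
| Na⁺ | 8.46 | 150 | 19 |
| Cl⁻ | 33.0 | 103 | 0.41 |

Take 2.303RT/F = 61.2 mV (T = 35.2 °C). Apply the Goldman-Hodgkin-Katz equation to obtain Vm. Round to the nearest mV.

Vm = 61.2 · log₁₀[(Σ P·[cation]ₒ + Σ P·[anion]ᵢ) / (Σ P·[cation]ᵢ + Σ P·[anion]ₒ)]
Numerator = 1×4.85 + 19×150 + 0.41×33.0 = 2868
Denominator = 1×155 + 19×8.46 + 0.41×103 = 358
Vm = 61.2 · log₁₀(8.0129) = 61.2 × (0.9038) = 55.31 mV

55 mV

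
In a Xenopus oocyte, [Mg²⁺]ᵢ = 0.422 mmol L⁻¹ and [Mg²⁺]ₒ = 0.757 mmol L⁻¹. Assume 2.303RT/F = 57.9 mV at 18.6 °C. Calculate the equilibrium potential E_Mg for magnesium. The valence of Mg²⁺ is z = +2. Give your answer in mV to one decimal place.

E = (57.9/z) · log₁₀([Mg²⁺]_out/[Mg²⁺]_in) with z = +2.
= (57.9/2) · log₁₀(0.757/0.422) = 28.95 · log₁₀(1.794)
= 28.95 · (0.2538) = 7.35 mV

7.3 mV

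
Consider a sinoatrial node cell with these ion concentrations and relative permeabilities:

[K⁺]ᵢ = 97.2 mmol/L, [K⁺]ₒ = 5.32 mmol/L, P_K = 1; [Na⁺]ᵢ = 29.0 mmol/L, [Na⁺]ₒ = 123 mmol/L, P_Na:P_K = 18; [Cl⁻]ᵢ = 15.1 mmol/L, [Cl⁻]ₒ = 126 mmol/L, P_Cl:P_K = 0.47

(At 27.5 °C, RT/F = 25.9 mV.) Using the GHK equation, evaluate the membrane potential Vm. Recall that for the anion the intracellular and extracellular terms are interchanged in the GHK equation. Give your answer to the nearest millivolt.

Vm = 25.9 · ln[(Σ P·[cation]ₒ + Σ P·[anion]ᵢ) / (Σ P·[cation]ᵢ + Σ P·[anion]ₒ)]
Numerator = 1×5.32 + 18×123 + 0.47×15.1 = 2226
Denominator = 1×97.2 + 18×29.0 + 0.47×126 = 678.4
Vm = 25.9 · ln(3.2818) = 25.9 × (1.1884) = 30.78 mV

31 mV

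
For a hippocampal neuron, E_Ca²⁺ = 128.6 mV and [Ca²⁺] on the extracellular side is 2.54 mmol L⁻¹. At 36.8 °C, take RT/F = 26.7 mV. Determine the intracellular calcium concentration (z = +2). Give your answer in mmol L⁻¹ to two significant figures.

Nernst: E = (26.7/2) · ln([out]/[in]), so ln([out]/[in]) = 128.6 × 2 / 26.7 = 9.6330.
[out]/[in] = e^(9.6330) = 1.526e+04.
[in] = 2.54 / 1.526e+04 = 0.0001665 mmol L⁻¹.

0.00017 mmol L⁻¹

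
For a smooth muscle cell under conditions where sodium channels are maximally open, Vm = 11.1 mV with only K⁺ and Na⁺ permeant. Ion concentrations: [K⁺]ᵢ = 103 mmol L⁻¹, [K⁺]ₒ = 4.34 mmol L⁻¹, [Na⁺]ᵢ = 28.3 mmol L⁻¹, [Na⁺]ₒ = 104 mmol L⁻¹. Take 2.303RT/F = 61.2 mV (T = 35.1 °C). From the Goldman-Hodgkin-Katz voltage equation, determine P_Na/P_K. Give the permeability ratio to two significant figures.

2.5

Let α = P_Na/P_K. GHK: Vm = 61.2·log₁₀[(Kₒ + α·Naₒ)/(Kᵢ + α·Naᵢ)].
10^(Vm/61.2) = 10^(11.1/61.2) = 1.5184
So 1.5184·(Kᵢ + α·Naᵢ) = Kₒ + α·Naₒ → α = (1.5184·103.0 − 4.34) / (104.0 − 1.5184·28.3)
α = (156.4 − 4.34) / (104.0 − 42.97) = 152.1/61.03 = 2.491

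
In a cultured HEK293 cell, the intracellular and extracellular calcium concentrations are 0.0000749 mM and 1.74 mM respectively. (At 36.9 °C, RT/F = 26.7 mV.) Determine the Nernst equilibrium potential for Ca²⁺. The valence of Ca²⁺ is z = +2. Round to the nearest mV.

134 mV

E = (26.7/z) · ln([Ca²⁺]_out/[Ca²⁺]_in) with z = +2.
= (26.7/2) · ln(1.74/0.0000749) = 13.35 · ln(2.323e+04)
= 13.35 · (10.0532) = 134.21 mV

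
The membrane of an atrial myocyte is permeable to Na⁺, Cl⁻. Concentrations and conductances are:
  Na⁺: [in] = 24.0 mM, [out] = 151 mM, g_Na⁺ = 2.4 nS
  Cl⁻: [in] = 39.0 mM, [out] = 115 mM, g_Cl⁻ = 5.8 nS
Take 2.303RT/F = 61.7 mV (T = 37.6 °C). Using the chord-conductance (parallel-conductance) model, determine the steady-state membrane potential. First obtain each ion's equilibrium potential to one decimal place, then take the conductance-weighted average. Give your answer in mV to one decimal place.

E_Na⁺ = (61.7/1)·log₁₀(151/24.0) = 49.3 mV
E_Cl⁻ = (61.7/-1)·log₁₀(115/39.0) = -29.0 mV
Vm = (Σ gᵢEᵢ)/(Σ gᵢ) = (2.4·49.3 + 5.8·-29.0) / (2.4 + 5.8)
= -49.88 / 8.2 = -6.08 mV

-6.1 mV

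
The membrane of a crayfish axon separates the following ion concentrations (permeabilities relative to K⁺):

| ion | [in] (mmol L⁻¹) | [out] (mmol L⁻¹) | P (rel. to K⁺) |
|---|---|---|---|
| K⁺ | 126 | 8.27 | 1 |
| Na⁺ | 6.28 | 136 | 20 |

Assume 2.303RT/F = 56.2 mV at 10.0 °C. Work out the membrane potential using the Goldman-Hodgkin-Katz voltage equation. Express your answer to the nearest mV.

58 mV

Vm = 56.2 · log₁₀[(Σ P·[cation]ₒ + Σ P·[anion]ᵢ) / (Σ P·[cation]ᵢ + Σ P·[anion]ₒ)]
Numerator = 1×8.27 + 20×136 = 2728
Denominator = 1×126 + 20×6.28 = 251.6
Vm = 56.2 · log₁₀(10.844) = 56.2 × (1.0352) = 58.18 mV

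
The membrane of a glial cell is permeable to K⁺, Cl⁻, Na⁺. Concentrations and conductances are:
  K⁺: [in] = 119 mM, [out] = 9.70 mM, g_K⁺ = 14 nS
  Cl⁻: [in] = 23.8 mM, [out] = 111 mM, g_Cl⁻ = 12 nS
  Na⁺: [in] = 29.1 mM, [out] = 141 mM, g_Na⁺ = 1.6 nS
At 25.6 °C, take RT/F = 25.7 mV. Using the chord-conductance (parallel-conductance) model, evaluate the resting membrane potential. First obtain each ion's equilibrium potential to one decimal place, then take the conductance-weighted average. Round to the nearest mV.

E_K⁺ = (25.7/1)·ln(9.70/119) = -64.4 mV
E_Cl⁻ = (25.7/-1)·ln(111/23.8) = -39.6 mV
E_Na⁺ = (25.7/1)·ln(141/29.1) = 40.6 mV
Vm = (Σ gᵢEᵢ)/(Σ gᵢ) = (14·-64.4 + 12·-39.6 + 1.6·40.6) / (14 + 12 + 1.6)
= -1311.84 / 27.6 = -47.53 mV

-48 mV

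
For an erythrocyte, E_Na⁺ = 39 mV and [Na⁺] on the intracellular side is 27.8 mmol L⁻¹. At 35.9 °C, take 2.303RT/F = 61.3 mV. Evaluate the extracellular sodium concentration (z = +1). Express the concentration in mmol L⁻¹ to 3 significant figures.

120 mmol L⁻¹

Nernst: E = (61.3/1) · log₁₀([out]/[in]), so log₁₀([out]/[in]) = 39.0 × 1 / 61.3 = 0.6362.
[out]/[in] = 10^(0.6362) = 4.327.
[out] = 4.327 × 27.8 = 120.3 mmol L⁻¹.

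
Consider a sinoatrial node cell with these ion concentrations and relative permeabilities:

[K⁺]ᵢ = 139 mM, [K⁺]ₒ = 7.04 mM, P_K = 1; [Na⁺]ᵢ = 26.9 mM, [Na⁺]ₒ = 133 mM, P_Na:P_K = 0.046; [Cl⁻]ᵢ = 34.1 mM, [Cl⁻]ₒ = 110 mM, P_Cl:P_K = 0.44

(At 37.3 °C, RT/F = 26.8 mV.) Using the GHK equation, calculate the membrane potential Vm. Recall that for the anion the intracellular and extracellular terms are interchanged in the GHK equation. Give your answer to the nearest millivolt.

Vm = 26.8 · ln[(Σ P·[cation]ₒ + Σ P·[anion]ᵢ) / (Σ P·[cation]ᵢ + Σ P·[anion]ₒ)]
Numerator = 1×7.04 + 0.046×133 + 0.44×34.1 = 28.16
Denominator = 1×139 + 0.046×26.9 + 0.44×110 = 188.6
Vm = 26.8 · ln(0.14929) = 26.8 × (-1.9019) = -50.97 mV

-51 mV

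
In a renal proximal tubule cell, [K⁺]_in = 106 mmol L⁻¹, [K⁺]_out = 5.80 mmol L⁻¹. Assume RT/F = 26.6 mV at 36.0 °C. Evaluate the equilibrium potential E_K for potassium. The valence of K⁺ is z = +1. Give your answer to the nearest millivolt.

-77 mV

E = (26.6/z) · ln([K⁺]_out/[K⁺]_in) with z = +1.
= (26.6/1) · ln(5.80/106) = 26.60 · ln(0.05472)
= 26.60 · (-2.9056) = -77.29 mV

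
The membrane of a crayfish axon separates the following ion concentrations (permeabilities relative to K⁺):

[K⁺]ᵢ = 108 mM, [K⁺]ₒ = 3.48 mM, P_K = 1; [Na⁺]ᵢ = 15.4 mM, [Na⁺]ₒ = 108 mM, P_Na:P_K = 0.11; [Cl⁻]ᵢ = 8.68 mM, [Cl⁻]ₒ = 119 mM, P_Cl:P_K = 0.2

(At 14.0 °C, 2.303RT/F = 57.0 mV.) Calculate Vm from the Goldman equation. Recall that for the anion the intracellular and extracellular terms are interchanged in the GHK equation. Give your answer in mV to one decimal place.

-50.9 mV

Vm = 57.0 · log₁₀[(Σ P·[cation]ₒ + Σ P·[anion]ᵢ) / (Σ P·[cation]ᵢ + Σ P·[anion]ₒ)]
Numerator = 1×3.48 + 0.11×108 + 0.2×8.68 = 17.1
Denominator = 1×108 + 0.11×15.4 + 0.2×119 = 133.5
Vm = 57.0 · log₁₀(0.12807) = 57.0 × (-0.8926) = -50.88 mV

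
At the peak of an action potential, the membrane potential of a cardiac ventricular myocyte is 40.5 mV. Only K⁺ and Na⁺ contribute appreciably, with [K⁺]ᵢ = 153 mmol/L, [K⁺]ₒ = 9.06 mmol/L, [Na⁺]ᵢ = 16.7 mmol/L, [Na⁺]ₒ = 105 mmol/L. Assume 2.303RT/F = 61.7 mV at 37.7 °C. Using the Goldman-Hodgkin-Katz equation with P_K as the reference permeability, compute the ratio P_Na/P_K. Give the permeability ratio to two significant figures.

Let α = P_Na/P_K. GHK: Vm = 61.7·log₁₀[(Kₒ + α·Naₒ)/(Kᵢ + α·Naᵢ)].
10^(Vm/61.7) = 10^(40.5/61.7) = 4.5332
So 4.5332·(Kᵢ + α·Naᵢ) = Kₒ + α·Naₒ → α = (4.5332·153.0 − 9.06) / (105.0 − 4.5332·16.7)
α = (693.6 − 9.06) / (105.0 − 75.7) = 684.5/29.3 = 23.37

23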